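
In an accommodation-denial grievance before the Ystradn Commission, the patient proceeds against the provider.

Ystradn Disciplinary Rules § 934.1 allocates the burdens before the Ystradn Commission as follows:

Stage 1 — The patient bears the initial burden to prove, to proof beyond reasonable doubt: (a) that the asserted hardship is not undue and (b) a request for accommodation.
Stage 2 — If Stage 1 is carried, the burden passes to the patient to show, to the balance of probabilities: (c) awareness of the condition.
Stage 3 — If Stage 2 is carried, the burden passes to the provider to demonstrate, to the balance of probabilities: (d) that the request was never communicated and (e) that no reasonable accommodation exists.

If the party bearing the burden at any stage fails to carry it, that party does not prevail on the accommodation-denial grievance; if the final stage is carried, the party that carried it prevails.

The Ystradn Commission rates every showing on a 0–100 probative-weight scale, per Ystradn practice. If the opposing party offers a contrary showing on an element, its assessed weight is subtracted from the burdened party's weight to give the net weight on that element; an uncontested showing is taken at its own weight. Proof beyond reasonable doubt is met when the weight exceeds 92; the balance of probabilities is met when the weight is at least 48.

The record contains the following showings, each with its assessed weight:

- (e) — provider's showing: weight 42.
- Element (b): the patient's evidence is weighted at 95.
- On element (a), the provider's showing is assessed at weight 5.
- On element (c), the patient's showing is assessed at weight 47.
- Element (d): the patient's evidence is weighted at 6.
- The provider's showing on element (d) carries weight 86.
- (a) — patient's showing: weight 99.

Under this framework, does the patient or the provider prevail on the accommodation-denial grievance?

Stage 1 — burden on patient; standard: proof beyond reasonable doubt (weight exceeds 92).
    (a): 99 − 5 = 94 > 92 [met]
    (b): 95 > 92 [met]
  Stage 1 carried; the burden remains with the patient.
Stage 2 — burden on patient; standard: the balance of probabilities (weight is at least 48).
    (c): 47 < 48 [not met]
  The patient does not carry Stage 2.
So the provider prevails.

provider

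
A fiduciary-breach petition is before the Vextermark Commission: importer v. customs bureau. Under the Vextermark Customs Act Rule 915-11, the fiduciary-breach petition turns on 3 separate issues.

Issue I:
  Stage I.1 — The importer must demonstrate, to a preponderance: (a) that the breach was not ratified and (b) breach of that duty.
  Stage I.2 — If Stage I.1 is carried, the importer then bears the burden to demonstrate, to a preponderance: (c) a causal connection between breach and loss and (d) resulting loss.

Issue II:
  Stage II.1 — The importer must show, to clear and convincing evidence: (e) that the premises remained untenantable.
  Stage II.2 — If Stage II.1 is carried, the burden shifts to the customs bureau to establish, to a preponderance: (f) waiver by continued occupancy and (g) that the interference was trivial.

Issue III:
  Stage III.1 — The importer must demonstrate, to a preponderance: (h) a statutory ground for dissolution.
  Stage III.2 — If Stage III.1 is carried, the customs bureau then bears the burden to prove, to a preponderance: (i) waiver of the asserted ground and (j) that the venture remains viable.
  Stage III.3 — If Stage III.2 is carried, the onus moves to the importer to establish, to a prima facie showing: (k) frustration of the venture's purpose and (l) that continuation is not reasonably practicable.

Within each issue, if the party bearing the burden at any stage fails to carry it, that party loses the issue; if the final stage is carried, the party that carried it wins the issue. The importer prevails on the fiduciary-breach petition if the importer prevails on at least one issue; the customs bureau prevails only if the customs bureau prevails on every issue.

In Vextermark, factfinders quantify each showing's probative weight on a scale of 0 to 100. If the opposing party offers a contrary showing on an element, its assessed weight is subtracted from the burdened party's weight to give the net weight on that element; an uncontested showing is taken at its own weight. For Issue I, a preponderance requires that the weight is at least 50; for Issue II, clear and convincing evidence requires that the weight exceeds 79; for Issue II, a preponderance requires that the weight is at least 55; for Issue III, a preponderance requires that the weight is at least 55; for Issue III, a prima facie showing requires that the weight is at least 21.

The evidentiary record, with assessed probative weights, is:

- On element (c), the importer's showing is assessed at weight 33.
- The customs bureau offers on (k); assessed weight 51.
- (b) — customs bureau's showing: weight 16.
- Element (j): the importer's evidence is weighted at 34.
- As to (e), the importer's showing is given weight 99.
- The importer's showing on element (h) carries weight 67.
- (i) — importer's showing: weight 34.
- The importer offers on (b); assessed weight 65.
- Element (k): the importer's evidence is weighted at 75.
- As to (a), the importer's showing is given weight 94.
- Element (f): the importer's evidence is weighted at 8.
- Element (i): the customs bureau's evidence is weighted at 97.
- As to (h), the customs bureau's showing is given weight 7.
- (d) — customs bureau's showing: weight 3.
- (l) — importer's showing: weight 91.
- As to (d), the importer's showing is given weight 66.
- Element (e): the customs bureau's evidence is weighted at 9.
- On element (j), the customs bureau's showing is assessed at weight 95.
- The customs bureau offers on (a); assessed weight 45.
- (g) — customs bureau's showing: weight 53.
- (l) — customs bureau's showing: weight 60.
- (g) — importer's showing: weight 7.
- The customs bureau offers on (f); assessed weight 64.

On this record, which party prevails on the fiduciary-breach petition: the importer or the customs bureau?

importer

— Issue I —
At Stage I.1 the importer must meet a preponderance (weight is at least 50): on (a) the weight is 94 less the opposing 45 gives net 49, which does not reach 50, so (a) does not meet the standard; on (b) the weight is 65 less the opposing 16 gives net 49, which does not reach 50, so (b) does not meet the standard.
  Not every element is met, so the importer fails to carry Stage I.1.
The analysis ends at Stage I.1; the customs bureau prevails on this issue.
— Issue II —
Stage II.1 (importer, clear and convincing evidence, weight exceeds 79): (e) net 99−9=90 > 79 — meets.
  Stage II.1 is satisfied; the onus moves to the customs bureau.
Stage II.2 (customs bureau, a preponderance, weight is at least 55): (f) net 64−8=56 ≥ 55 — meets; (g) net 53−7=46 < 55 — fails.
  Stage II.2 not carried; the customs bureau fails its burden.
The importer prevails on this issue.
— Issue III —
Stage III.1 (importer, a preponderance, weight is at least 55): (h) net 67−7=60 ≥ 55 — meets.
  Stage III.1 is satisfied; the onus moves to the customs bureau.
Stage III.2 (customs bureau, a preponderance, weight is at least 55): (i) net 97−34=63 ≥ 55 — meets; (j) net 95−34=61 ≥ 55 — meets.
  Stage III.2 is satisfied; the onus moves to the importer.
Stage III.3 (importer, a prima facie showing, weight is at least 21): (k) net 75−51=24 ≥ 21 — meets; (l) net 91−60=31 ≥ 21 — meets.
  Stage III.3 carried; the final stage is satisfied.
All stages carried — the importer prevails on this issue.
Per-issue: Issue I → customs bureau; Issue II → importer; Issue III → importer. The importer must prevail on at least one issue; overall, the importer prevails.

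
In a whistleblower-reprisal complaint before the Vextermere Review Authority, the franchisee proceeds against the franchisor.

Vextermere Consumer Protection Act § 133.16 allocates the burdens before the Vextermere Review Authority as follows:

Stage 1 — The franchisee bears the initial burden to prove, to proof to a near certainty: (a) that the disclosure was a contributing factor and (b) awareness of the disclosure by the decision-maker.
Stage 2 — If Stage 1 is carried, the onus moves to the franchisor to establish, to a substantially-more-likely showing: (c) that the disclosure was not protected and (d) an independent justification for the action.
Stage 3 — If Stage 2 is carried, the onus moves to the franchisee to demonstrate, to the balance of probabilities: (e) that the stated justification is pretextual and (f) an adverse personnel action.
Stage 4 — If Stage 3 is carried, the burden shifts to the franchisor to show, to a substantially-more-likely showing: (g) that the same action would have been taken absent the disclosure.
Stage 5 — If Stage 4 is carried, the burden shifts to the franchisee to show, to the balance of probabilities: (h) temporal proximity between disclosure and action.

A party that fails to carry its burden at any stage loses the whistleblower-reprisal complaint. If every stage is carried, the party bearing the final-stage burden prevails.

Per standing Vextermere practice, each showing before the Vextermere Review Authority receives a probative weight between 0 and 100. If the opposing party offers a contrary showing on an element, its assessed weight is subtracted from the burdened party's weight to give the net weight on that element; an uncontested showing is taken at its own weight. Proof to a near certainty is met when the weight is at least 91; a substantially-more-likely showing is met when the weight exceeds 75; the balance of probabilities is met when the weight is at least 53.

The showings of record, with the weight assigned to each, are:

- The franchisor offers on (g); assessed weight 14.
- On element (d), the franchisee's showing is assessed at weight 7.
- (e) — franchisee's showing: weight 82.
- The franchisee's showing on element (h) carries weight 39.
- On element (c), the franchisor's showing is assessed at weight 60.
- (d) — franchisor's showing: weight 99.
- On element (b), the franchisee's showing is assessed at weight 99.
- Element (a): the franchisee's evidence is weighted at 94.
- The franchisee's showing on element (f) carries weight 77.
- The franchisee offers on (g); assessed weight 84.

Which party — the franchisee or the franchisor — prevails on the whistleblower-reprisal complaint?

At Stage 1 the franchisee must meet proof to a near certainty (weight is at least 91): on (a) the weight is 94, which does reach 91, so (a) meets the standard; on (b) the weight is 99, which does reach 91, so (b) meets the standard.
  Stage 1 is satisfied; the onus moves to the franchisor.
At Stage 2 the franchisor must meet a substantially-more-likely showing (weight exceeds 75): on (c) the weight is 60, which does not exceed 75, so (c) does not meet the standard; on (d) the weight is 99 less the opposing 7 gives net 92, which does exceed 75, so (d) meets the standard.
  The franchisor does not carry Stage 2.
So the franchisee prevails.

franchisee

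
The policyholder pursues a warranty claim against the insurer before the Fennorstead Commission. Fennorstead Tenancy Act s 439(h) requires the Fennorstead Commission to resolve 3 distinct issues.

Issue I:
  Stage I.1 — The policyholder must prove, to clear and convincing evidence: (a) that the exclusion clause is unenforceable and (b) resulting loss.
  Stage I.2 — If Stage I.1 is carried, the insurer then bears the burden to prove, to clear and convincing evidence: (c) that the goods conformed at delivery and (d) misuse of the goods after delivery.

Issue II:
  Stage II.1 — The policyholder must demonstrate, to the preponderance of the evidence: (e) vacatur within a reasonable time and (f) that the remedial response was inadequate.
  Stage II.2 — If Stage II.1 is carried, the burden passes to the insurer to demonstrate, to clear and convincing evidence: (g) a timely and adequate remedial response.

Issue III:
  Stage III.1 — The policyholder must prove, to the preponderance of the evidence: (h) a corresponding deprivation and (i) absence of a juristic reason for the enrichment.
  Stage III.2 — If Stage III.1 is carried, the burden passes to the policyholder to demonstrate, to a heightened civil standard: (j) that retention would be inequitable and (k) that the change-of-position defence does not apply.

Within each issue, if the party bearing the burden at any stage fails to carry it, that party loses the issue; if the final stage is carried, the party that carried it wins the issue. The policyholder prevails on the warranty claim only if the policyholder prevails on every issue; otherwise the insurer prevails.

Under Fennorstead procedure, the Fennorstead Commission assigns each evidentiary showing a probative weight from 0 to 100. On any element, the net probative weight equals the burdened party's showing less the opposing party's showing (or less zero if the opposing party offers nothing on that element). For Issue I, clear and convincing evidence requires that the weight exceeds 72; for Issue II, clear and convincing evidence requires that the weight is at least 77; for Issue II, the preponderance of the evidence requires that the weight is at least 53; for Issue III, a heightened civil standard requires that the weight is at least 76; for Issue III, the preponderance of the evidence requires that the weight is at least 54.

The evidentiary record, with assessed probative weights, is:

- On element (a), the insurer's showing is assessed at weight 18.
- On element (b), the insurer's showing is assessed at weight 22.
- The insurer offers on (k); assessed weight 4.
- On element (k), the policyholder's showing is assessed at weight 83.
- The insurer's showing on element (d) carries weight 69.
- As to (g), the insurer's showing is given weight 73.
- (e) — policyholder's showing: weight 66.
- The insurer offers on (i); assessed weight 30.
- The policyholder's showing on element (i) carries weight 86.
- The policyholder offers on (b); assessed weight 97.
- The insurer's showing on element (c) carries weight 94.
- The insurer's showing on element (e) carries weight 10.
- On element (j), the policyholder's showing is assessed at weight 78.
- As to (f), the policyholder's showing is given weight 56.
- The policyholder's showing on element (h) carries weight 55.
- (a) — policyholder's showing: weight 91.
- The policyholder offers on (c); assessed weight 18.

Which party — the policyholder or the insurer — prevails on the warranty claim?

— Issue I —
Stage I.1 — burden on policyholder; standard: clear and convincing evidence (weight exceeds 72).
    (a): 91 − 18 = 73 > 72 [met]
    (b): 97 − 22 = 75 > 72 [met]
  The policyholder carries Stage I.1; the insurer now bears the burden.
Stage I.2 — burden on insurer; standard: clear and convincing evidence (weight exceeds 72).
    (c): 94 − 18 = 76 > 72 [met]
    (d): 69 ≤ 72 [not met]
  The insurer does not carry Stage I.2.
So the policyholder prevails on this issue.
— Issue II —
Stage II.1 (policyholder, the preponderance of the evidence, weight is at least 53): (e) net 66−10=56 ≥ 53 — meets; (f) 56 ≥ 53 — meets.
  Stage II.1 carried; the burden shifts to the insurer.
Stage II.2 (insurer, clear and convincing evidence, weight is at least 77): (g) 73 < 77 — fails.
  Not every element is met, so the insurer fails to carry Stage II.2.
So the policyholder prevails on this issue.
— Issue III —
Stage III.1 — burden on policyholder; standard: the preponderance of the evidence (weight is at least 54).
    (h): 55 ≥ 54 [met]
    (i): 86 − 30 = 56 ≥ 54 [met]
  Stage III.1 carried; the burden remains with the policyholder.
Stage III.2 — burden on policyholder; standard: a heightened civil standard (weight is at least 76).
    (j): 78 ≥ 76 [met]
    (k): 83 − 4 = 79 ≥ 76 [met]
  All elements met at the final stage.
All stages carried — the policyholder prevails on this issue.
Per-issue: Issue I → policyholder; Issue II → policyholder; Issue III → policyholder. The policyholder must prevail on every issue; overall, the policyholder prevails.

policyholder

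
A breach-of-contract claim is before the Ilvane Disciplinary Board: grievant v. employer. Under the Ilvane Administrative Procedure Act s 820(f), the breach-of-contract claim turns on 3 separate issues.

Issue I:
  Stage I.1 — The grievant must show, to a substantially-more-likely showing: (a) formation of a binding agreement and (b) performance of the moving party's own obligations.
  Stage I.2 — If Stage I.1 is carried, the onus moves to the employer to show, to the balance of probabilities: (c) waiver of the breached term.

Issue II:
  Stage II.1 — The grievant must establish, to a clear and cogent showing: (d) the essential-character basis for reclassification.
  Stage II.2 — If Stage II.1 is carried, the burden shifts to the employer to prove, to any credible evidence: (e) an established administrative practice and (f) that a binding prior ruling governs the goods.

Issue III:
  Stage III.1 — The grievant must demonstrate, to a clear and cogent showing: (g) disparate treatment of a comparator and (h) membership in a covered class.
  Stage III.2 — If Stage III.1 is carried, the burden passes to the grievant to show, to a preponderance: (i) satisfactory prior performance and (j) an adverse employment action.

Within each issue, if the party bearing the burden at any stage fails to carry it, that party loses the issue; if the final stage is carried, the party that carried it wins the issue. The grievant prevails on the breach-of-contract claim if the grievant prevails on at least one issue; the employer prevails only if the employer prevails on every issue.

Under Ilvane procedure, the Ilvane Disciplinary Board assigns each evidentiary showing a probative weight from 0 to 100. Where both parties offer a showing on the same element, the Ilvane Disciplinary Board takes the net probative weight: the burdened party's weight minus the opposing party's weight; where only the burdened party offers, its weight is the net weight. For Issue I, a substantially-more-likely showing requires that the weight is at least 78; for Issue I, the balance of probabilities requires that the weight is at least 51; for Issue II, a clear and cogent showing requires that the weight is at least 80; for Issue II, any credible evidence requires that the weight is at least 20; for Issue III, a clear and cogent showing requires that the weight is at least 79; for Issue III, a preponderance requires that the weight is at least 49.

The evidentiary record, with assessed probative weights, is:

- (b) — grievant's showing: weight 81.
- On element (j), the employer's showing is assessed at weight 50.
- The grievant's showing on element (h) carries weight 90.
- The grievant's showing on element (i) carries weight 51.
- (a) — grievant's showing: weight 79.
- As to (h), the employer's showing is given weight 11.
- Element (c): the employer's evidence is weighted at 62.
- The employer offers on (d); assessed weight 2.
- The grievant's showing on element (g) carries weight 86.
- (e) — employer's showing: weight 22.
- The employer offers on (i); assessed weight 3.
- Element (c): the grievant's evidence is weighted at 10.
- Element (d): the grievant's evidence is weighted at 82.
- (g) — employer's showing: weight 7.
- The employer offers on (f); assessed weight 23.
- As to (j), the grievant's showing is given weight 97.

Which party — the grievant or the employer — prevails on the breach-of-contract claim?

— Issue I —
Stage I.1 — burden on grievant; standard: a substantially-more-likely showing (weight is at least 78).
    (a): 79 ≥ 78 [met]
    (b): 81 ≥ 78 [met]
  Stage I.1 carried; the burden shifts to the employer.
Stage I.2 — burden on employer; standard: the balance of probabilities (weight is at least 51).
    (c): 62 − 10 = 52 ≥ 51 [met]
  The employer carries the last stage.
All stages carried — the employer prevails on this issue.
— Issue II —
At Stage II.1 the grievant must meet a clear and cogent showing (weight is at least 80): on (d) the weight is 82 less the opposing 2 gives net 80, ≥ 80, so (d) meets the standard.
  The grievant carries Stage II.1; the employer now bears the burden.
At Stage II.2 the employer must meet any credible evidence (weight is at least 20): on (e) the weight is 22, which does reach 20, so (e) meets the standard; on (f) the weight is 23, which does reach 20, so (f) meets the standard.
  Stage II.2 carried; the final stage is satisfied.
All stages carried — the employer prevails on this issue.
— Issue III —
At Stage III.1 the grievant must meet a clear and cogent showing (weight is at least 79): on (g) the weight is 86 less the opposing 7 gives net 79, which does reach 79, so (g) meets the standard; on (h) the weight is 90 less the opposing 11 gives net 79, which does reach 79, so (h) meets the standard.
  All elements met. The grievant retains the burden for Stage III.2.
At Stage III.2 the grievant must meet a preponderance (weight is at least 49): on (i) the weight is 51 less the opposing 3 gives net 48, which does not reach 49, so (i) does not meet the standard; on (j) the weight is 97 less the opposing 50 gives net 47, < 49, so (j) does not meet the standard.
  The grievant does not carry Stage III.2.
So the employer prevails on this issue.
Per-issue: Issue I → employer; Issue II → employer; Issue III → employer. The grievant must prevail on at least one issue; overall, the employer prevails.

employer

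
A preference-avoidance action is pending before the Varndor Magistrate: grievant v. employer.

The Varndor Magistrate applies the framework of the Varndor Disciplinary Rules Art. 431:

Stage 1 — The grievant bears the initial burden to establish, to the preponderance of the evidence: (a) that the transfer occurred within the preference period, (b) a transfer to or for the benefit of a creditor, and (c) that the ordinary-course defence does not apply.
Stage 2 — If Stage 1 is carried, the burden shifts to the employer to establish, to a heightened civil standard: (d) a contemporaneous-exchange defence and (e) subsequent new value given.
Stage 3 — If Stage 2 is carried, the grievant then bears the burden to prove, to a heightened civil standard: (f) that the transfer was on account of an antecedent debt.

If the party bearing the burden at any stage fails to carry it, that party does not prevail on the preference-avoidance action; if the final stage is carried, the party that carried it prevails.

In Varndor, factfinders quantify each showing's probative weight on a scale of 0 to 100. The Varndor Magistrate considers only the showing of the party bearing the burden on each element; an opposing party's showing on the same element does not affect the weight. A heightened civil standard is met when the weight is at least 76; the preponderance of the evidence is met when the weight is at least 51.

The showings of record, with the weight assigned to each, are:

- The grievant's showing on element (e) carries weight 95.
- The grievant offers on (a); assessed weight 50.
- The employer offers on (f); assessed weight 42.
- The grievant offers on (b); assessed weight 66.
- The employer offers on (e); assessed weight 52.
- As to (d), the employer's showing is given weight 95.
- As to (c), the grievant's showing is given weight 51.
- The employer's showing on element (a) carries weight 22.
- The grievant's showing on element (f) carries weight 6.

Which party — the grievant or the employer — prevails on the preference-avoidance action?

employer

At Stage 1 the grievant must meet the preponderance of the evidence (weight is at least 51): on (a) the weight is 50 (the employer's 22 is given no effect), which does not reach 51, so (a) does not meet the standard; on (b) the weight is 66, ≥ 51, so (b) meets the standard; on (c) the weight is 51, ≥ 51, so (c) meets the standard.
  The grievant does not carry Stage 1.
The employer prevails.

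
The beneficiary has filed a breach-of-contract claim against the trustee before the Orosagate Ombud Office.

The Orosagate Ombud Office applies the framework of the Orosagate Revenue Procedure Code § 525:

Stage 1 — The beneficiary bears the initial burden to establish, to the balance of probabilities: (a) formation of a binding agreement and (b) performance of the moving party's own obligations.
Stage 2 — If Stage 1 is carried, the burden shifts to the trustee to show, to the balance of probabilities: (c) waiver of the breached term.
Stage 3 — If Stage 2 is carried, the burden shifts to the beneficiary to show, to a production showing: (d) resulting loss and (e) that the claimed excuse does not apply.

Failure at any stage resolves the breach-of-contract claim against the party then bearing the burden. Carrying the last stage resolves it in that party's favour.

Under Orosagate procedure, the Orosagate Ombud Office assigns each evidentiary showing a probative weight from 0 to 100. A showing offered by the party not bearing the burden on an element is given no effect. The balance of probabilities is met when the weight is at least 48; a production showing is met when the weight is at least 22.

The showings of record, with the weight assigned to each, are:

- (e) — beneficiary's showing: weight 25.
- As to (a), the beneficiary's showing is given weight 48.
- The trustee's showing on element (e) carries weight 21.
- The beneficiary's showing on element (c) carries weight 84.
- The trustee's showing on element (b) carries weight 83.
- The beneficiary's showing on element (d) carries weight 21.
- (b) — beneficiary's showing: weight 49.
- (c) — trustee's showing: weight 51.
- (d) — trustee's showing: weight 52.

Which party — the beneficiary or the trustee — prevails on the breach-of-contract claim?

trustee

Stage 1 (beneficiary, the balance of probabilities, weight is at least 48): (a) 48 ≥ 48 — meets; (b) 49 (trustee's 83 disregarded) ≥ 48 — meets.
  Stage 1 carried; the burden shifts to the trustee.
Stage 2 (trustee, the balance of probabilities, weight is at least 48): (c) 51 (beneficiary's 84 disregarded) ≥ 48 — meets.
  Stage 2 carried; the burden shifts to the beneficiary.
Stage 3 (beneficiary, a production showing, weight is at least 22): (d) 21 (trustee's 52 disregarded) < 22 — fails; (e) 25 (trustee's 21 disregarded) ≥ 22 — meets.
  Not every element is met, so the beneficiary fails to carry Stage 3.
The analysis ends at Stage 3; the trustee prevails.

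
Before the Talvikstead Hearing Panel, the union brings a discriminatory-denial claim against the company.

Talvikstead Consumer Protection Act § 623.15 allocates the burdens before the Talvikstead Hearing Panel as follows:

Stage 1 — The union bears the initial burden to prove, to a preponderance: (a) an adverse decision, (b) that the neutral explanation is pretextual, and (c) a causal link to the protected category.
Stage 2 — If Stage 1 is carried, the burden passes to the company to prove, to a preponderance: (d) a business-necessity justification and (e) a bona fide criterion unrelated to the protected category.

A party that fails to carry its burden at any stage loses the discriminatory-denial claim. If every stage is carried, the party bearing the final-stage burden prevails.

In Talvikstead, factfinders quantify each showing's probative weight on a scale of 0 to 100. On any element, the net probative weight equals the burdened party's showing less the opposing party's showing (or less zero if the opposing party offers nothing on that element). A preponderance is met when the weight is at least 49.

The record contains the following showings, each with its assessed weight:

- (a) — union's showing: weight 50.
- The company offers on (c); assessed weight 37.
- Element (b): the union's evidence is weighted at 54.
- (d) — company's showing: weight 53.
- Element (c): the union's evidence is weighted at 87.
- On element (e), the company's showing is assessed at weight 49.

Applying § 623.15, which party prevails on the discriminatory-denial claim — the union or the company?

company

Stage 1 (union, a preponderance, weight is at least 49): (a) 50 ≥ 49 — meets; (b) 54 ≥ 49 — meets; (c) net 87−37=50 ≥ 49 — meets.
  The union carries Stage 1; the company now bears the burden.
Stage 2 (company, a preponderance, weight is at least 49): (d) 53 ≥ 49 — meets; (e) 49 ≥ 49 — meets.
  The company carries the last stage.
Every stage carried; the company prevails.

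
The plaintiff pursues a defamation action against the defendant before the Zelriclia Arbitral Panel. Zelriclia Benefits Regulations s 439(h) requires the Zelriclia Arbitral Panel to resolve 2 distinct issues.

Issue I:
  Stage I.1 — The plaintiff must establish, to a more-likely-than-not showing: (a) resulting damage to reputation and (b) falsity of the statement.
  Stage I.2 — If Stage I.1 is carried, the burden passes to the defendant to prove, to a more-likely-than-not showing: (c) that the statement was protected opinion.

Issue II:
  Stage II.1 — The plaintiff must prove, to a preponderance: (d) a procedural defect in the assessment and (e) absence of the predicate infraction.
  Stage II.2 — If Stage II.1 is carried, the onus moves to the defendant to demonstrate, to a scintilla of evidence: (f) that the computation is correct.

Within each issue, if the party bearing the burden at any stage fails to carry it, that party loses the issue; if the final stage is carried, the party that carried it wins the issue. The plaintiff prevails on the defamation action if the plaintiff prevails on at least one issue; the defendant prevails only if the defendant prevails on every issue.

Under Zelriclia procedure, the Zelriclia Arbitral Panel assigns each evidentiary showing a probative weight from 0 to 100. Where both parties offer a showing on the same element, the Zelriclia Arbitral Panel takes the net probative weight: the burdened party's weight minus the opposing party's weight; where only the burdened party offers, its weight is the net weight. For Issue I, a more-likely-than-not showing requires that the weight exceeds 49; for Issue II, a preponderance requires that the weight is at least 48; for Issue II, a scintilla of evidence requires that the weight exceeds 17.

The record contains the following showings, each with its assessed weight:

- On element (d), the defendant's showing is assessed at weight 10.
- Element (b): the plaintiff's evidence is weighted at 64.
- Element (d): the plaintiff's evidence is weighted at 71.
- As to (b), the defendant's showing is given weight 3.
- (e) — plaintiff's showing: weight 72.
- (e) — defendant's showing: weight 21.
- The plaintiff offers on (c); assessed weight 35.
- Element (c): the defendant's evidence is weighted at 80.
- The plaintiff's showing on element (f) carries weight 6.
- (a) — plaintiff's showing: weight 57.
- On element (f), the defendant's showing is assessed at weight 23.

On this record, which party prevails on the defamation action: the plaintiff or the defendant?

— Issue I —
At Stage I.1 the plaintiff must meet a more-likely-than-not showing (weight exceeds 49): on (a) the weight is 57, > 49, so (a) meets the standard; on (b) the weight is 64 less the opposing 3 gives net 61, which does exceed 49, so (b) meets the standard.
  Stage I.1 is satisfied; the onus moves to the defendant.
At Stage I.2 the defendant must meet a more-likely-than-not showing (weight exceeds 49): on (c) the weight is 80 less the opposing 35 gives net 45, which does not exceed 49, so (c) does not meet the standard.
  The defendant does not carry Stage I.2.
So the plaintiff prevails on this issue.
— Issue II —
At Stage II.1 the plaintiff must meet a preponderance (weight is at least 48): on (d) the weight is 71 less the opposing 10 gives net 61, which does reach 48, so (d) meets the standard; on (e) the weight is 72 less the opposing 21 gives net 51, ≥ 48, so (e) meets the standard.
  The plaintiff carries Stage II.1; the defendant now bears the burden.
At Stage II.2 the defendant must meet a scintilla of evidence (weight exceeds 17): on (f) the weight is 23 less the opposing 6 gives net 17, which does not exceed 17, so (f) does not meet the standard.
  Stage II.2 not carried; the defendant fails its burden.
The plaintiff prevails on this issue.
Per-issue: Issue I → plaintiff; Issue II → plaintiff. The plaintiff must prevail on at least one issue; overall, the plaintiff prevails.

plaintiff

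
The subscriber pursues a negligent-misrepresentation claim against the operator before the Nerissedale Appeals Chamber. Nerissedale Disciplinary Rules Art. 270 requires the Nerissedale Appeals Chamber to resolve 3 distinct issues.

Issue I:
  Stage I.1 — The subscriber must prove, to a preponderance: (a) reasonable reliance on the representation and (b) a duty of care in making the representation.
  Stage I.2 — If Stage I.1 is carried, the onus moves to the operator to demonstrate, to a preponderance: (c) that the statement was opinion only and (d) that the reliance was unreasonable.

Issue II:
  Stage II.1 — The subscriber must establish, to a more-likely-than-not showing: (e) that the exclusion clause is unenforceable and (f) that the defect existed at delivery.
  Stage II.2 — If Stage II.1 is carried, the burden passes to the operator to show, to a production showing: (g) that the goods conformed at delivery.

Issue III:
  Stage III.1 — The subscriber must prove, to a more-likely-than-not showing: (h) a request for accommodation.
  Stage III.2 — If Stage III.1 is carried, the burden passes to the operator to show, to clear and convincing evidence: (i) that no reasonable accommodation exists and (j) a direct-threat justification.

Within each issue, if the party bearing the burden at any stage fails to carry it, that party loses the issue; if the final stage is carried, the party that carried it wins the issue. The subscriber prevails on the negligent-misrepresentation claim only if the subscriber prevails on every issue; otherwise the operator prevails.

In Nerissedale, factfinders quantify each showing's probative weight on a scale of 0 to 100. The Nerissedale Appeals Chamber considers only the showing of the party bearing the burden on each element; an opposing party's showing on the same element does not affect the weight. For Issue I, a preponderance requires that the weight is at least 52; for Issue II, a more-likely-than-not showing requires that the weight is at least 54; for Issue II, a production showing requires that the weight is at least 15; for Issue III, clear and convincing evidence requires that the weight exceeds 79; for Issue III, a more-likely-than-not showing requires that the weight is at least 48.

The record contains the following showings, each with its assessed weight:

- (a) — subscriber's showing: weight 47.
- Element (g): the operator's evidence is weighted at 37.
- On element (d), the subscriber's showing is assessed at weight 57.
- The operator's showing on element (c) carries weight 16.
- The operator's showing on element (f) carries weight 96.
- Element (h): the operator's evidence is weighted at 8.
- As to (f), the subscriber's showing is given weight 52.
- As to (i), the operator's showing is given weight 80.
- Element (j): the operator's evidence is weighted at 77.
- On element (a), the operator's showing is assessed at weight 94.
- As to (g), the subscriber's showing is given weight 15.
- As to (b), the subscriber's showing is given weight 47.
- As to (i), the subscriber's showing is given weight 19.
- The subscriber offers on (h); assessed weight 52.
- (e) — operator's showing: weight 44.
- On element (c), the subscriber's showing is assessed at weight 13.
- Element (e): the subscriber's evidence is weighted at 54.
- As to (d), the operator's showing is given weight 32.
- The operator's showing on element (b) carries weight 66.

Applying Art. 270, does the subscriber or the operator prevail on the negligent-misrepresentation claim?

— Issue I —
At Stage I.1 the subscriber must meet a preponderance (weight is at least 52): on (a) the weight is 47 (the operator's 94 is given no effect), which does not reach 52, so (a) does not meet the standard; on (b) the weight is 47 (the operator's 66 is given no effect), < 52, so (b) does not meet the standard.
  The subscriber does not carry Stage I.1.
The analysis ends at Stage I.1; the operator prevails on this issue.
— Issue II —
At Stage II.1 the subscriber must meet a more-likely-than-not showing (weight is at least 54): on (e) the weight is 54 (the operator's 44 is given no effect), ≥ 54, so (e) meets the standard; on (f) the weight is 52 (the operator's 96 is given no effect), which does not reach 54, so (f) does not meet the standard.
  Not every element is met, so the subscriber fails to carry Stage II.1.
The analysis ends at Stage II.1; the operator prevails on this issue.
— Issue III —
Stage III.1 (subscriber, a more-likely-than-not showing, weight is at least 48): (h) 52 (operator's 8 disregarded) ≥ 48 — meets.
  Stage III.1 is satisfied; the onus moves to the operator.
Stage III.2 (operator, clear and convincing evidence, weight exceeds 79): (i) 80 (subscriber's 19 disregarded) > 79 — meets; (j) 77 ≤ 79 — fails.
  Not every element is met, so the operator fails to carry Stage III.2.
The subscriber prevails on this issue.
Per-issue: Issue I → operator; Issue II → operator; Issue III → subscriber. The subscriber must prevail on every issue; overall, the operator prevails.

operator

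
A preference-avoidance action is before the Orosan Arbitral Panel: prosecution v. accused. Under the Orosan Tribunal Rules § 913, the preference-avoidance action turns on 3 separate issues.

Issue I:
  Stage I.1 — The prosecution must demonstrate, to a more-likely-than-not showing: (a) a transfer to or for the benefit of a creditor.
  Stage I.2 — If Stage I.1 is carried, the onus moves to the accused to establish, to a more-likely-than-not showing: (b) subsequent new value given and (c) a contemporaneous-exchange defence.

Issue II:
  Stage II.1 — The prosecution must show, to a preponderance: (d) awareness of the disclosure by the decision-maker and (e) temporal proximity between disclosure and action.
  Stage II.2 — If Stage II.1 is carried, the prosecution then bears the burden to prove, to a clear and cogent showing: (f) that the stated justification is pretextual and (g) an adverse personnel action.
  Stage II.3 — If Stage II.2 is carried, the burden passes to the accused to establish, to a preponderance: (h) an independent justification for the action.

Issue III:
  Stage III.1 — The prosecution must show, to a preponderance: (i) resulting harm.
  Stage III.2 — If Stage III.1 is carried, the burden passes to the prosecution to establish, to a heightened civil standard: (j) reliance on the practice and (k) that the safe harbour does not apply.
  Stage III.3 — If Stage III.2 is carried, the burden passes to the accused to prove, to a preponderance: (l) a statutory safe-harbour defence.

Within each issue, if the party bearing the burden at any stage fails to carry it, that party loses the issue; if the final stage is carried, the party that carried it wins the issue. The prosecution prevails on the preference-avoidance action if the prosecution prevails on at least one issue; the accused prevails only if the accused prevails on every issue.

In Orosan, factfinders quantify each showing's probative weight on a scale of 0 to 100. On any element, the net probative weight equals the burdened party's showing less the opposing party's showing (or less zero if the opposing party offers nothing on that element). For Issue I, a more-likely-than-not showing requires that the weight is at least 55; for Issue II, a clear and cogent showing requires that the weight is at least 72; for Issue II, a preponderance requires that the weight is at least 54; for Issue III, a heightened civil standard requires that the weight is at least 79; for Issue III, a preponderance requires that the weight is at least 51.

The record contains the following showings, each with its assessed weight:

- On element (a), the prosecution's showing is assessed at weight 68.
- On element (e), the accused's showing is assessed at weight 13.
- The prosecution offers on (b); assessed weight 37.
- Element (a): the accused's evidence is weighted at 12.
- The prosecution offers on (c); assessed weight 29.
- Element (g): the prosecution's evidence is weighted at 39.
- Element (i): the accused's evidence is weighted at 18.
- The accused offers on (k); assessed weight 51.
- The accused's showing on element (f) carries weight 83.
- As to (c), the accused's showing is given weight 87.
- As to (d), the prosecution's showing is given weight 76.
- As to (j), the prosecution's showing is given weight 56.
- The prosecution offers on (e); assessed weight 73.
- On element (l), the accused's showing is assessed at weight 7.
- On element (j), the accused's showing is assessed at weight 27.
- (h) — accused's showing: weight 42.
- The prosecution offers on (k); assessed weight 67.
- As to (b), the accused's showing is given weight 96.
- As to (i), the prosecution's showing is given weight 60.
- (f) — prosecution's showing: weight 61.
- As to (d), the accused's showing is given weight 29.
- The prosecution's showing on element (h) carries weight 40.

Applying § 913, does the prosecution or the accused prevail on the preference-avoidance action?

— Issue I —
Stage I.1 (prosecution, a more-likely-than-not showing, weight is at least 55): (a) net 68−12=56 ≥ 55 — meets.
  Stage I.1 is satisfied; the onus moves to the accused.
Stage I.2 (accused, a more-likely-than-not showing, weight is at least 55): (b) net 96−37=59 ≥ 55 — meets; (c) net 87−29=58 ≥ 55 — meets.
  Stage I.2 carried; the final stage is satisfied.
All stages carried — the accused prevails on this issue.
— Issue II —
At Stage II.1 the prosecution must meet a preponderance (weight is at least 54): on (d) the weight is 76 less the opposing 29 gives net 47, which does not reach 54, so (d) does not meet the standard; on (e) the weight is 73 less the opposing 13 gives net 60, ≥ 54, so (e) meets the standard.
  Stage II.1 not carried; the prosecution fails its burden.
The analysis ends at Stage II.1; the accused prevails on this issue.
— Issue III —
Stage III.1 (prosecution, a preponderance, weight is at least 51): (i) net 60−18=42 < 51 — fails.
  The prosecution does not carry Stage III.1.
The analysis ends at Stage III.1; the accused prevails on this issue.
Per-issue: Issue I → accused; Issue II → accused; Issue III → accused. The prosecution must prevail on at least one issue; overall, the accused prevails.

accused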